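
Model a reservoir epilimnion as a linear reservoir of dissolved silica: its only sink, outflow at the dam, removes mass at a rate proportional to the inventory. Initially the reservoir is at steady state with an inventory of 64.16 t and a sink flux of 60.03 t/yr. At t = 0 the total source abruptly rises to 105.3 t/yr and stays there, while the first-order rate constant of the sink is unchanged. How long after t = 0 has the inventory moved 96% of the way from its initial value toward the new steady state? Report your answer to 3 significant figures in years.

3.44 yr

τ = M₀/F₀ = 64.16/60.03 = 1.069 yr.
The remaining gap fraction is e^(−t/τ); 96% covered ⇒ e^(−t/τ) = 0.0400.
t = −τ ln(0.0400) = 1.069 × 3.219 = 3.440 yr.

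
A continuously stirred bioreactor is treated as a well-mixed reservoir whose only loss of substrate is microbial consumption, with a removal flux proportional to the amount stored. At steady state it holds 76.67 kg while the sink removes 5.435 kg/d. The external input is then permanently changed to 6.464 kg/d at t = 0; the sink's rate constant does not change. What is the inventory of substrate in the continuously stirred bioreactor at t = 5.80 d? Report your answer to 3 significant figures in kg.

81.6 kg

The sink rate constant is k = F₀/M₀ = 5.435/76.67 = 0.07089 d⁻¹.
Solving dM/dt = F₁ − kM with M(0) = M₀ gives M(t) = F₁/k + (M₀ − F₁/k)·e^(−kt).
F₁/k = 6.464/0.07089 = 91.186 kg; kt = 0.07089 × 5.80 = 0.4112, e^(−kt) = 0.6629.
M(5.80) = 91.186 + (76.67 − 91.186) × 0.6629 = 91.186 − 9.622 = 81.563 kg.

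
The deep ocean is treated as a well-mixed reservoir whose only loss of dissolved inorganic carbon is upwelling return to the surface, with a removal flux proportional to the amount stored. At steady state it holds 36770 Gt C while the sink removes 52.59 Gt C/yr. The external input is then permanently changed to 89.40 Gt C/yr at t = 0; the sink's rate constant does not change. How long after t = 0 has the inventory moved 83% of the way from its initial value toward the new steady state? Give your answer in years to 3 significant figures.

τ = M₀/F₀ = 36770/52.59 = 699.2 yr.
The remaining gap fraction is e^(−t/τ); 83% covered ⇒ e^(−t/τ) = 0.170.
t = −τ ln(0.170) = 699.2 × 1.772 = 1239 yr.

1240 yr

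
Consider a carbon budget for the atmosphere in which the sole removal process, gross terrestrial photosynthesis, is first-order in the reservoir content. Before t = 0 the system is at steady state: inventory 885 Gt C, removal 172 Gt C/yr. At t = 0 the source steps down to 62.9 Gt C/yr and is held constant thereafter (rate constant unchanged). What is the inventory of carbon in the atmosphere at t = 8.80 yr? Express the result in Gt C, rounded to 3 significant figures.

Residence time τ = M₀/F₀ = 5.145 yr. The eventual steady state is M_∞ = M₀·(F₁/F₀) = 885 × 62.9/172 = 323.64 Gt C.
The anomaly ΔM(t) = M(t) − M_∞ decays as ΔM₀·e^(−t/τ) with ΔM₀ = 885 − 323.64 = 561.4 Gt C.
At t = 8.80 yr, e^(−t/τ) = e^(−1.710) = 0.1808, so ΔM = 101.5 Gt C and M = 323.64 + 101.5 = 425.14 Gt C.

425 Gt C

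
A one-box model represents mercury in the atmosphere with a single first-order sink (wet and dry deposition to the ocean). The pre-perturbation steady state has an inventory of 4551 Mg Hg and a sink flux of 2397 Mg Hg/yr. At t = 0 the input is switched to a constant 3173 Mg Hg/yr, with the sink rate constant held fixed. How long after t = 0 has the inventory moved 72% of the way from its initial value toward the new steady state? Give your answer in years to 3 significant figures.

2.42 yr

τ = M₀/F₀ = 4551/2397 = 1.899 yr.
The remaining gap fraction is e^(−t/τ); 72% covered ⇒ e^(−t/τ) = 0.280.
t = −τ ln(0.280) = 1.899 × 1.273 = 2.417 yr.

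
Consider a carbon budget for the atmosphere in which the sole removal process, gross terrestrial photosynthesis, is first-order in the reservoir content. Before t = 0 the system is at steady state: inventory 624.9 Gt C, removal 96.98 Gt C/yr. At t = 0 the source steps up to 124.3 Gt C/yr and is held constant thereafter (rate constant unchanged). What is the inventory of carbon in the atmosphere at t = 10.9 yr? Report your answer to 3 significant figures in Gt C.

The sink rate constant is k = F₀/M₀ = 96.98/624.9 = 0.1552 yr⁻¹.
Solving dM/dt = F₁ − kM with M(0) = M₀ gives M(t) = F₁/k + (M₀ − F₁/k)·e^(−kt).
F₁/k = 124.3/0.1552 = 800.94 Gt C; kt = 0.1552 × 10.9 = 1.692, e^(−kt) = 0.1842.
M(10.9) = 800.94 + (624.9 − 800.94) × 0.1842 = 800.94 − 32.43 = 768.51 Gt C.

769 Gt C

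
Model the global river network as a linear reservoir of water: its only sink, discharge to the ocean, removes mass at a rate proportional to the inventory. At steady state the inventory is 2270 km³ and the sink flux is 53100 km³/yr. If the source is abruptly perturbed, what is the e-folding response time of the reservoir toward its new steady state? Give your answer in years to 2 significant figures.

0.043 yr

For a linear reservoir the response time equals the residence time τ = M/F.
τ = 2270 / 53100 = 0.04275 yr.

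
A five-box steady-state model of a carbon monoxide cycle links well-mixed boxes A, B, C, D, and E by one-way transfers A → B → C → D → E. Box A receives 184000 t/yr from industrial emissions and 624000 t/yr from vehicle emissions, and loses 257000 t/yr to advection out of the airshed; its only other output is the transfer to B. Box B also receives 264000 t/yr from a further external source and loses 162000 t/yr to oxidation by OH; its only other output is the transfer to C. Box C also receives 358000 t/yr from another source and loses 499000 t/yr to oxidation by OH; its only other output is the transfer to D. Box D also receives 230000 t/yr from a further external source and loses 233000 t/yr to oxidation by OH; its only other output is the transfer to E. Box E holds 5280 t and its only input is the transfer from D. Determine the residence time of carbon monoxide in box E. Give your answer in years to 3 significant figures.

0.0104 yr

Box A: F(A→B) = (184000 + 624000) − 257000 = 551000 t/yr.
Box B: F(B→C) = (551000 + 264000) − 162000 = 653000 t/yr.
Box C: F(C→D) = (653000 + 358000) − 499000 = 512000 t/yr.
Box D: F(D→E) = (512000 + 230000) − 233000 = 509000 t/yr.
Box E throughput = its input = 509000 t/yr; τ = 5280 / 509000 = 0.01037 yr.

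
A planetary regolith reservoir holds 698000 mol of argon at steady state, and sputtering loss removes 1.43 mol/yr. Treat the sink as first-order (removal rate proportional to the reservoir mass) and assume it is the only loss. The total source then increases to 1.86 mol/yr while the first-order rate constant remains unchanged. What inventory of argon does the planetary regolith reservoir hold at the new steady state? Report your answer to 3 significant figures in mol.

Rate constant k = F/M = 1.43 / 698000 = 2.049×10^-6 yr⁻¹.
At the new steady state, source = k·M_new ⇒ M_new = 1.86 / 2.049×10^-6 = 907900 mol.
(Equivalently M_new = M × F_new/F_old = 698000 × 1.86/1.43.)

908000 mol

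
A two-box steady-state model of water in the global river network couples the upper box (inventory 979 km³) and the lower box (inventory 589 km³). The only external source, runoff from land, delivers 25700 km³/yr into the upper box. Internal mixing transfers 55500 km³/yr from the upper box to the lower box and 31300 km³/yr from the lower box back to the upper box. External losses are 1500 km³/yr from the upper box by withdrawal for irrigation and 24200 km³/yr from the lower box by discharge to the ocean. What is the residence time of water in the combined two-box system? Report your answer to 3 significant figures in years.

0.0610 yr

Residence time in the combined system uses the total inventory and the total *external* removal — internal exchanges between the two boxes cancel.
M_total = 979 + 589 = 1568.0 km³.
ΣF_external_out = 1500 + 24200 = 25700 km³/yr.
τ = M_total / ΣF_ext = 1568.0 / 25700 = 0.06101 yr.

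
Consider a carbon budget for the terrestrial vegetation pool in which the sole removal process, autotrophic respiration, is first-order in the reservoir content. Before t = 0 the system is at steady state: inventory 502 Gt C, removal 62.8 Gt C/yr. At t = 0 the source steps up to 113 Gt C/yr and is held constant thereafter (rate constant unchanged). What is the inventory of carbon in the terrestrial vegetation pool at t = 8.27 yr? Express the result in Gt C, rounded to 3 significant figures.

761 Gt C

The sink rate constant is k = F₀/M₀ = 62.8/502 = 0.1251 yr⁻¹.
Solving dM/dt = F₁ − kM with M(0) = M₀ gives M(t) = F₁/k + (M₀ − F₁/k)·e^(−kt).
F₁/k = 113/0.1251 = 903.28 Gt C; kt = 0.1251 × 8.27 = 1.035, e^(−kt) = 0.3554.
M(8.27) = 903.28 + (502 − 903.28) × 0.3554 = 903.28 − 142.6 = 760.67 Gt C.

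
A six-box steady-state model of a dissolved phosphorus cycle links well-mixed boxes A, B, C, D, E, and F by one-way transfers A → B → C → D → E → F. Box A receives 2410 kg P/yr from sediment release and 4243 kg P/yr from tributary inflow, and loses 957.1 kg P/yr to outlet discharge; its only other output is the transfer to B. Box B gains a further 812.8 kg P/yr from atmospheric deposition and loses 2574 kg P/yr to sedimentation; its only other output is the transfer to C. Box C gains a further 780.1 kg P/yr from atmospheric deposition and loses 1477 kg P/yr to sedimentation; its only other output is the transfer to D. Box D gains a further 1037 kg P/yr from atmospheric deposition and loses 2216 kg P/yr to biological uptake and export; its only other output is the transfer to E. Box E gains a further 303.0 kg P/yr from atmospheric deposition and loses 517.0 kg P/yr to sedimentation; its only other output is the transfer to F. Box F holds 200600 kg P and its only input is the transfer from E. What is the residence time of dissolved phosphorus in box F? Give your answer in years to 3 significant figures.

Box A: F(A→B) = (2410 + 4243) − 957.1 = 5695.9 kg P/yr.
Box B: F(B→C) = (5695.9 + 812.8) − 2574 = 3934.7 kg P/yr.
Box C: F(C→D) = (3934.7 + 780.1) − 1477 = 3237.8 kg P/yr.
Box D: F(D→E) = (3237.8 + 1037) − 2216 = 2058.8 kg P/yr.
Box E: F(E→F) = (2058.8 + 303.0) − 517.0 = 1844.8 kg P/yr.
Box F throughput = its input = 1844.8 kg P/yr; τ = 200600 / 1844.8 = 108.7 yr.

109 yr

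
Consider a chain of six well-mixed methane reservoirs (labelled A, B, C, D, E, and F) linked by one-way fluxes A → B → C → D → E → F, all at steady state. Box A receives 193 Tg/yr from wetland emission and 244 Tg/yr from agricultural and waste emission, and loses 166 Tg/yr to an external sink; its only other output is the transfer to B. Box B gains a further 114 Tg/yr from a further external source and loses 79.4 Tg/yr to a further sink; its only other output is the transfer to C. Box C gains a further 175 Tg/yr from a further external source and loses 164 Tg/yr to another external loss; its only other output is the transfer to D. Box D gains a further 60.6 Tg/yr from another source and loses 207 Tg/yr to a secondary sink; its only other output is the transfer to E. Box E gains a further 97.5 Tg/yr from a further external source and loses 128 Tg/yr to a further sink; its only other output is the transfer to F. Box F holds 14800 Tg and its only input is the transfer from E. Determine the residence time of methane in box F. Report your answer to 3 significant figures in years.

Box A: F(A→B) = (193 + 244) − 166 = 271.00 Tg/yr.
Box B: F(B→C) = (271.00 + 114) − 79.4 = 305.60 Tg/yr.
Box C: F(C→D) = (305.60 + 175) − 164 = 316.60 Tg/yr.
Box D: F(D→E) = (316.60 + 60.6) − 207 = 170.20 Tg/yr.
Box E: F(E→F) = (170.20 + 97.5) − 128 = 139.70 Tg/yr.
Box F throughput = its input = 139.70 Tg/yr; τ = 14800 / 139.70 = 105.9 yr.

106 yr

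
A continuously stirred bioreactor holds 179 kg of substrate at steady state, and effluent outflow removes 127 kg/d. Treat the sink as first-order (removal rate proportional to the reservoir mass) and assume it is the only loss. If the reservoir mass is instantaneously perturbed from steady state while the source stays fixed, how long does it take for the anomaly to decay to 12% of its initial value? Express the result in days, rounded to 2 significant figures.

3.0 d

For a linear reservoir the anomaly decays as exp(−t/τ) with τ = M/F = 179/127 = 1.409 d.
exp(−t/τ) = 0.12 ⇒ t = −τ ln(0.12) = 1.409 × 2.120 = 2.988 d.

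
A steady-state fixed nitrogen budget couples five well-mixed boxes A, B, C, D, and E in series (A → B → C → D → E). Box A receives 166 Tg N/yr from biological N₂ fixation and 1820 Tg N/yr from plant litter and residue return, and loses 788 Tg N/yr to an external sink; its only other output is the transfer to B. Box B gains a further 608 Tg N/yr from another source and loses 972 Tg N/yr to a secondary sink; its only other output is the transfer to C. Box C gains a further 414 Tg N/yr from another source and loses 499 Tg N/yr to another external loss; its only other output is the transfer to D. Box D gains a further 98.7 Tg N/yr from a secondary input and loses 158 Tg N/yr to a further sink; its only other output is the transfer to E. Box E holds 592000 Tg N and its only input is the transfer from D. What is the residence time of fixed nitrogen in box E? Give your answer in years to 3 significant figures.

858 yr

Box A: F(A→B) = (166 + 1820) − 788 = 1198.0 Tg N/yr.
Box B: F(B→C) = (1198.0 + 608) − 972 = 834.00 Tg N/yr.
Box C: F(C→D) = (834.00 + 414) − 499 = 749.00 Tg N/yr.
Box D: F(D→E) = (749.00 + 98.7) − 158 = 689.70 Tg N/yr.
Box E throughput = its input = 689.70 Tg N/yr; τ = 592000 / 689.70 = 858.3 yr.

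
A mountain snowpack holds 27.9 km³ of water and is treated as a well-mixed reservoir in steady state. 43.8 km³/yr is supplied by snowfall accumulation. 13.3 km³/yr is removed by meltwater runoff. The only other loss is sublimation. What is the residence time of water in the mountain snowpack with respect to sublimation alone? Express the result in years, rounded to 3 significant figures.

0.915 yr

At steady state ΣF_in = ΣF_out.
ΣF_in = 43.800 km³/yr.
Sublimation flux = ΣF_in − (13.3) = 43.800 − 13.30 = 30.50 km³/yr.
τ = M / F = 27.9 / 30.50 = 0.9148 yr.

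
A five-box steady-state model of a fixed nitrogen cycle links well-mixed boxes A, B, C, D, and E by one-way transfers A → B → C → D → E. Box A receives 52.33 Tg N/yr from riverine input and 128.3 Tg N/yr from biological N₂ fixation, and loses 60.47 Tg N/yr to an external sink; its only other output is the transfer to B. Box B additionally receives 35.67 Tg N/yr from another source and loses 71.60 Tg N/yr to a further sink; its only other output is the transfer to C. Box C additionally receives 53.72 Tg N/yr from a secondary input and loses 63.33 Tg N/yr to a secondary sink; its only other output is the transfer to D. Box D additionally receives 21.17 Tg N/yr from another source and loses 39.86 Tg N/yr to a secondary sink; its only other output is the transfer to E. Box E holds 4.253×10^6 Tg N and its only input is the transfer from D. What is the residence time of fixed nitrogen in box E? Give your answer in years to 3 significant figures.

76000 yr

Box A: F(A→B) = (52.33 + 128.3) − 60.47 = 120.16 Tg N/yr.
Box B: F(B→C) = (120.16 + 35.67) − 71.60 = 84.230 Tg N/yr.
Box C: F(C→D) = (84.230 + 53.72) − 63.33 = 74.620 Tg N/yr.
Box D: F(D→E) = (74.620 + 21.17) − 39.86 = 55.930 Tg N/yr.
Box E throughput = its input = 55.930 Tg N/yr; τ = 4.253×10^6 / 55.930 = 76040 yr.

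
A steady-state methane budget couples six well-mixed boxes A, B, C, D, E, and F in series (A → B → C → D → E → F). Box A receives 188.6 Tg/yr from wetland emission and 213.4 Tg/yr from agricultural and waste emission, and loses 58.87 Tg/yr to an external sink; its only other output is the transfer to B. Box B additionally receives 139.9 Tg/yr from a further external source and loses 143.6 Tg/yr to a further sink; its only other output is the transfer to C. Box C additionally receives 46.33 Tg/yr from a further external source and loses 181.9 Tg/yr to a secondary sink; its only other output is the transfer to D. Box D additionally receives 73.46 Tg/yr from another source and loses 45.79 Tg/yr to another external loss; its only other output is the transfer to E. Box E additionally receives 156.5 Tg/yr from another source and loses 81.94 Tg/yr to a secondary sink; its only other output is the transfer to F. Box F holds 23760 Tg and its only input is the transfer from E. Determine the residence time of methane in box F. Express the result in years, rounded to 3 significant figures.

77.6 yr

Box A: F(A→B) = (188.6 + 213.4) − 58.87 = 343.13 Tg/yr.
Box B: F(B→C) = (343.13 + 139.9) − 143.6 = 339.43 Tg/yr.
Box C: F(C→D) = (339.43 + 46.33) − 181.9 = 203.86 Tg/yr.
Box D: F(D→E) = (203.86 + 73.46) − 45.79 = 231.53 Tg/yr.
Box E: F(E→F) = (231.53 + 156.5) − 81.94 = 306.09 Tg/yr.
Box F throughput = its input = 306.09 Tg/yr; τ = 23760 / 306.09 = 77.62 yr.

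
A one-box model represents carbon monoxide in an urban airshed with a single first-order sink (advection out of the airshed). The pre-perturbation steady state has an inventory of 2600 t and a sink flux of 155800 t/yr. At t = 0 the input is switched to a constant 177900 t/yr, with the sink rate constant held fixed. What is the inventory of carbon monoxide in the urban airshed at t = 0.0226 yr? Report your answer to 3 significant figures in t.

2870 t

The sink rate constant is k = F₀/M₀ = 155800/2600 = 59.92 yr⁻¹.
Solving dM/dt = F₁ − kM with M(0) = M₀ gives M(t) = F₁/k + (M₀ − F₁/k)·e^(−kt).
F₁/k = 177900/59.92 = 2968.8 t; kt = 59.92 × 0.0226 = 1.354, e^(−kt) = 0.2581.
M(0.0226) = 2968.8 + (2600 − 2968.8) × 0.2581 = 2968.8 − 95.20 = 2873.6 t.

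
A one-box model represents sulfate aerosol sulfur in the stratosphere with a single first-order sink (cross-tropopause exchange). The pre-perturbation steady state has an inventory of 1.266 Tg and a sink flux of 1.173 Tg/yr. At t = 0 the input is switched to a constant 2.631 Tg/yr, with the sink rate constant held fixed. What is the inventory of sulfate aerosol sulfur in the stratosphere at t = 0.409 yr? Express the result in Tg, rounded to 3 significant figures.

The sink rate constant is k = F₀/M₀ = 1.173/1.266 = 0.9265 yr⁻¹.
Solving dM/dt = F₁ − kM with M(0) = M₀ gives M(t) = F₁/k + (M₀ − F₁/k)·e^(−kt).
F₁/k = 2.631/0.9265 = 2.8396 Tg; kt = 0.9265 × 0.409 = 0.3790, e^(−kt) = 0.6846.
M(0.409) = 2.8396 + (1.266 − 2.8396) × 0.6846 = 2.8396 − 1.077 = 1.7623 Tg.

1.76 Tg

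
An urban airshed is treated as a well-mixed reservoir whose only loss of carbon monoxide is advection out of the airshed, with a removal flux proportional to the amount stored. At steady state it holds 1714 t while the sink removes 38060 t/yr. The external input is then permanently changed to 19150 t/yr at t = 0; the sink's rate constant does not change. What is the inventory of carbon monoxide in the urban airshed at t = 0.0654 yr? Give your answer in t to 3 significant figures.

1060 t

Residence time τ = M₀/F₀ = 0.04503 yr. The eventual steady state is M_∞ = M₀·(F₁/F₀) = 1714 × 19150/38060 = 862.40 t.
The anomaly ΔM(t) = M(t) − M_∞ decays as ΔM₀·e^(−t/τ) with ΔM₀ = 1714 − 862.40 = 851.6 t.
At t = 0.0654 yr, e^(−t/τ) = e^(−1.452) = 0.2340, so ΔM = 199.3 t and M = 862.40 + 199.3 = 1061.7 t.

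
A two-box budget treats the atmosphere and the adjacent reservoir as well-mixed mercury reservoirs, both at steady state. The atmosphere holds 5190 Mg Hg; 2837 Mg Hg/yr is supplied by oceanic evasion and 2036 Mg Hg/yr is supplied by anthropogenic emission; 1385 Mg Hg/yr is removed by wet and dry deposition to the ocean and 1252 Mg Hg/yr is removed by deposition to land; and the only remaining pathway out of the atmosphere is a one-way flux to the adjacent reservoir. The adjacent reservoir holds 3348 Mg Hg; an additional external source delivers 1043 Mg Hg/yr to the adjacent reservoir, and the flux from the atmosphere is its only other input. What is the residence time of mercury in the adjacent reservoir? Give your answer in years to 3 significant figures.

Balance the atmosphere: ΣF_in = 2837 + 2036 = 4873.0 Mg Hg/yr.
Flux to the adjacent reservoir = ΣF_in − (1385 + 1252) = 2236.0 Mg Hg/yr.
Total input to the adjacent reservoir = 2236.0 + 1043 = 3279.0 Mg Hg/yr; at steady state this equals its total output.
τ = M / F = 3348 / 3279.0 = 1.021 yr.

1.02 yr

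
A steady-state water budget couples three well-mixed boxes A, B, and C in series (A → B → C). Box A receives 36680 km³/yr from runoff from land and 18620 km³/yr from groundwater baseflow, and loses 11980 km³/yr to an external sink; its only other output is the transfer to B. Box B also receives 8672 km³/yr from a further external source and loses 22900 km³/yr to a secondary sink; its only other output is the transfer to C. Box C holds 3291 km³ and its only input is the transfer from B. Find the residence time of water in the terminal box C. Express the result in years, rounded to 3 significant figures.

0.113 yr

Box A: F(A→B) = (36680 + 18620) − 11980 = 43320 km³/yr.
Box B: F(B→C) = (43320 + 8672) − 22900 = 29092 km³/yr.
Box C throughput = its input = 29092 km³/yr; τ = 3291 / 29092 = 0.1131 yr.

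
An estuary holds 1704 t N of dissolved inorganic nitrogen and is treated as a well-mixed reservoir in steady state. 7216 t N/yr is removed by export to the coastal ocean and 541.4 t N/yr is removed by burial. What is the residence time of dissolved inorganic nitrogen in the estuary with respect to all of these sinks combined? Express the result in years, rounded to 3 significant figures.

Total removal flux = 7216 + 541.4 = 7757.4 t N/yr.
τ = M / ΣF_out = 1704 / 7757.4 = 0.2197 yr.

0.220 yr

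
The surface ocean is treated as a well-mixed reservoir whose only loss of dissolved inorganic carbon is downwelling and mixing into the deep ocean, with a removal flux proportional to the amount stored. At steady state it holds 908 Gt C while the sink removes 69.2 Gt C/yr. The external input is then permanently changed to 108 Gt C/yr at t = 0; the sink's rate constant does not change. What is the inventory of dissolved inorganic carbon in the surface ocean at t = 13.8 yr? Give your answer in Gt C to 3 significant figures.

1240 Gt C

The sink rate constant is k = F₀/M₀ = 69.2/908 = 0.07621 yr⁻¹.
Solving dM/dt = F₁ − kM with M(0) = M₀ gives M(t) = F₁/k + (M₀ − F₁/k)·e^(−kt).
F₁/k = 108/0.07621 = 1417.1 Gt C; kt = 0.07621 × 13.8 = 1.052, e^(−kt) = 0.3493.
M(13.8) = 1417.1 + (908 − 1417.1) × 0.3493 = 1417.1 − 177.9 = 1239.3 Gt C.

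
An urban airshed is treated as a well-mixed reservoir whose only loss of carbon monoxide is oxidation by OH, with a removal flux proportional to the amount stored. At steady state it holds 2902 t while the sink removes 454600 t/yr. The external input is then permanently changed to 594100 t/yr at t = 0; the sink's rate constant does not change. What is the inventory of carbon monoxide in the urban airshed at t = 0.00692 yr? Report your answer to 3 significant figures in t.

The sink rate constant is k = F₀/M₀ = 454600/2902 = 156.7 yr⁻¹.
Solving dM/dt = F₁ − kM with M(0) = M₀ gives M(t) = F₁/k + (M₀ − F₁/k)·e^(−kt).
F₁/k = 594100/156.7 = 3792.5 t; kt = 156.7 × 0.00692 = 1.084, e^(−kt) = 0.3382.
M(0.00692) = 3792.5 + (2902 − 3792.5) × 0.3382 = 3792.5 − 301.2 = 3491.3 t.

3490 t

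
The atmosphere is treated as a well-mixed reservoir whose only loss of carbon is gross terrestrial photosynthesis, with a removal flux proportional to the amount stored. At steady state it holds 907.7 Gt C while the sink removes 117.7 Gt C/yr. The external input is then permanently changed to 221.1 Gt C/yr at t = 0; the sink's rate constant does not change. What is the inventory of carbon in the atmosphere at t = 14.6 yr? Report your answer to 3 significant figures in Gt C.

Residence time τ = M₀/F₀ = 7.712 yr. The eventual steady state is M_∞ = M₀·(F₁/F₀) = 907.7 × 221.1/117.7 = 1705.1 Gt C.
The anomaly ΔM(t) = M(t) − M_∞ decays as ΔM₀·e^(−t/τ) with ΔM₀ = 907.7 − 1705.1 = −797.4 Gt C.
At t = 14.6 yr, e^(−t/τ) = e^(−1.893) = 0.1506, so ΔM = −120.1 Gt C and M = 1705.1 − 120.1 = 1585.0 Gt C.

1590 Gt C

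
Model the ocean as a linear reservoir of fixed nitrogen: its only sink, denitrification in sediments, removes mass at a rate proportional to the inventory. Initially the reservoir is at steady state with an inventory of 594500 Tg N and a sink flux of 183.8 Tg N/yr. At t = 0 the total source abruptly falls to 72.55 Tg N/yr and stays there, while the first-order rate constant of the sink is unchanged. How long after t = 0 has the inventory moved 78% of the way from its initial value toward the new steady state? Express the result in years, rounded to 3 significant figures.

4900 yr

τ = M₀/F₀ = 594500/183.8 = 3234 yr.
The remaining gap fraction is e^(−t/τ); 78% covered ⇒ e^(−t/τ) = 0.220.
t = −τ ln(0.220) = 3234 × 1.514 = 4897 yr.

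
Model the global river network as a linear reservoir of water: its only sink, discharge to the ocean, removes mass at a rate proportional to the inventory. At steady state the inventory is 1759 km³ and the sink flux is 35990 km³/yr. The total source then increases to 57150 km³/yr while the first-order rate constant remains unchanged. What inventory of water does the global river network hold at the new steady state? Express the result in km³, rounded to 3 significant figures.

Rate constant k = F/M = 35990 / 1759 = 20.46 yr⁻¹.
At the new steady state, source = k·M_new ⇒ M_new = 57150 / 20.46 = 2793 km³.
(Equivalently M_new = M × F_new/F_old = 1759 × 57150/35990.)

2790 km³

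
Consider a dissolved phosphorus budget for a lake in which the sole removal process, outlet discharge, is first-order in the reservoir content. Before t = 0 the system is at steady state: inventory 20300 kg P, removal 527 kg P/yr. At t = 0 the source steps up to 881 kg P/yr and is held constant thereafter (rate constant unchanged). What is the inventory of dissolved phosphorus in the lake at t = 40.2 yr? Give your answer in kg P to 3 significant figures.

Residence time τ = M₀/F₀ = 38.52 yr. The eventual steady state is M_∞ = M₀·(F₁/F₀) = 20300 × 881/527 = 33936 kg P.
The anomaly ΔM(t) = M(t) − M_∞ decays as ΔM₀·e^(−t/τ) with ΔM₀ = 20300 − 33936 = −13640 kg P.
At t = 40.2 yr, e^(−t/τ) = e^(−1.044) = 0.3522, so ΔM = −4802 kg P and M = 33936 − 4802 = 29134 kg P.

29100 kg P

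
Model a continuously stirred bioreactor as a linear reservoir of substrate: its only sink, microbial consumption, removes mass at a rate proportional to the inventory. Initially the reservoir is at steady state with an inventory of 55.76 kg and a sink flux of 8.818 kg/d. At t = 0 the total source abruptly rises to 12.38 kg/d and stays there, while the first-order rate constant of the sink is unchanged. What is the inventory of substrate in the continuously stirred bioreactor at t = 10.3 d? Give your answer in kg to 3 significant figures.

73.9 kg

Residence time τ = M₀/F₀ = 6.323 d. The eventual steady state is M_∞ = M₀·(F₁/F₀) = 55.76 × 12.38/8.818 = 78.284 kg.
The anomaly ΔM(t) = M(t) − M_∞ decays as ΔM₀·e^(−t/τ) with ΔM₀ = 55.76 − 78.284 = −22.52 kg.
At t = 10.3 d, e^(−t/τ) = e^(−1.629) = 0.1962, so ΔM = −4.418 kg and M = 78.284 − 4.418 = 73.866 kg.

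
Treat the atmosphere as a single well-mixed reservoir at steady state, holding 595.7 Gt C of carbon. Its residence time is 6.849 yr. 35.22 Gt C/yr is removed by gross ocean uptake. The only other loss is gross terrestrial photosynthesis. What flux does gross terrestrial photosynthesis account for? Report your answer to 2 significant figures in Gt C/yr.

Total removal F = M/τ = 595.7 / 6.849 = 86.98 Gt C/yr.
Gross terrestrial photosynthesis = F − (35.22) = 86.98 − 35.22 = 51.76 Gt C/yr.

52 Gt C/yr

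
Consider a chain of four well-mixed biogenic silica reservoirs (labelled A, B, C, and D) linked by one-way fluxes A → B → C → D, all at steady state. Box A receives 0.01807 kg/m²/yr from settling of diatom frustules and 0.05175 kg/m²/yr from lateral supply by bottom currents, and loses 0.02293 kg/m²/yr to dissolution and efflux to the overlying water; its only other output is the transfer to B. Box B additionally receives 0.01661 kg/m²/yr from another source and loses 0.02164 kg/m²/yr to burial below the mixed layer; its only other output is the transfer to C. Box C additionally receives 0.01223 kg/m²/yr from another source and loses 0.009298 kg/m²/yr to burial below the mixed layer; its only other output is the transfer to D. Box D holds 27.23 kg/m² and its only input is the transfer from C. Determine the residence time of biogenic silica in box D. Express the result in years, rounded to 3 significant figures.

608 yr

Box A: F(A→B) = (0.01807 + 0.05175) − 0.02293 = 0.046890 kg/m²/yr.
Box B: F(B→C) = (0.046890 + 0.01661) − 0.02164 = 0.041860 kg/m²/yr.
Box C: F(C→D) = (0.041860 + 0.01223) − 0.009298 = 0.044792 kg/m²/yr.
Box D throughput = its input = 0.044792 kg/m²/yr; τ = 27.23 / 0.044792 = 607.9 yr.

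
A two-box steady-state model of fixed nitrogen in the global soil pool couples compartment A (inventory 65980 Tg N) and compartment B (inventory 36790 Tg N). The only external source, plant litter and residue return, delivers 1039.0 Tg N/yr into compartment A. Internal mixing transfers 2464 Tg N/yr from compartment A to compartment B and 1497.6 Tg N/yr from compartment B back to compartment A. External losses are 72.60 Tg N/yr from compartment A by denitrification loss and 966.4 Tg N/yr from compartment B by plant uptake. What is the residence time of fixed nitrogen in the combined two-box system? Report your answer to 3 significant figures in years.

For the system as a whole, the A↔B exchange is internal and contributes nothing to the throughput; only the external sinks remove mass.
M_total = 65980 + 36790 = 102770 Tg N.
ΣF_external_out = 72.60 + 966.4 = 1039.0 Tg N/yr.
τ = M_total / ΣF_ext = 102770 / 1039.0 = 98.91 yr.

98.9 yr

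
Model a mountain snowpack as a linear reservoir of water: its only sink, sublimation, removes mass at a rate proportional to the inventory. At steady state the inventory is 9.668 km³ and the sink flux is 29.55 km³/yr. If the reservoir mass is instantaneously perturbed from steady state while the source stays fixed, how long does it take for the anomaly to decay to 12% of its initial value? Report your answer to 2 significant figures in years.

0.69 yr

For a linear reservoir the anomaly decays as exp(−t/τ) with τ = M/F = 9.668/29.55 = 0.3272 yr.
exp(−t/τ) = 0.12 ⇒ t = −τ ln(0.12) = 0.3272 × 2.120 = 0.6937 yr.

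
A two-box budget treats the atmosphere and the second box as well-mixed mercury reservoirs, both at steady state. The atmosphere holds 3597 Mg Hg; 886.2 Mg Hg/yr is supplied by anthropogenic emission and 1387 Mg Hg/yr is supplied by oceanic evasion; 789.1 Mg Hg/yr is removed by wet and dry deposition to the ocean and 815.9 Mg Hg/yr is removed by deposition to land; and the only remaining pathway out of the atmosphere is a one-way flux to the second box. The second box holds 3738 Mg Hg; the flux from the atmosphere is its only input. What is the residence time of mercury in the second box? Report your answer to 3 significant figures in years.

5.59 yr

Balance the atmosphere: ΣF_in = 886.2 + 1387 = 2273.2 Mg Hg/yr.
Flux to the second box = ΣF_in − (789.1 + 815.9) = 668.20 Mg Hg/yr.
At steady state the output of the second box equals its input, 668.20 Mg Hg/yr.
τ = M / F = 3738 / 668.20 = 5.594 yr.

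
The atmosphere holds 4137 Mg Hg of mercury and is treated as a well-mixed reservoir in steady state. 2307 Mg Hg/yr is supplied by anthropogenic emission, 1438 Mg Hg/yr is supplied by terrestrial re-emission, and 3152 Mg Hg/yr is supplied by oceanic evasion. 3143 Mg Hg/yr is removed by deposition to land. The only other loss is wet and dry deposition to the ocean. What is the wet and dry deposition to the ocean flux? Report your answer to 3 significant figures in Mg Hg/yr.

3750 Mg Hg/yr

At steady state ΣF_in = ΣF_out.
ΣF_in = 2307 + 1438 + 3152 = 6897.0 Mg Hg/yr.
Wet and dry deposition to the ocean flux = ΣF_in − (3143) = 6897.0 − 3143 = 3754 Mg Hg/yr.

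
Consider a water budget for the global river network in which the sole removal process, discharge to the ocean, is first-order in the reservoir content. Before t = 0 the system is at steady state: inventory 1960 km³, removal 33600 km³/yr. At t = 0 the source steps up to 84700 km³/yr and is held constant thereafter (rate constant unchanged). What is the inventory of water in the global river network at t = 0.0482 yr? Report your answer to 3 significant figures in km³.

Residence time τ = M₀/F₀ = 0.05833 yr. The eventual steady state is M_∞ = M₀·(F₁/F₀) = 1960 × 84700/33600 = 4940.8 km³.
The anomaly ΔM(t) = M(t) − M_∞ decays as ΔM₀·e^(−t/τ) with ΔM₀ = 1960 − 4940.8 = −2981 km³.
At t = 0.0482 yr, e^(−t/τ) = e^(−0.8263) = 0.4377, so ΔM = −1305 km³ and M = 4940.8 − 1305 = 3636.2 km³.

3640 km³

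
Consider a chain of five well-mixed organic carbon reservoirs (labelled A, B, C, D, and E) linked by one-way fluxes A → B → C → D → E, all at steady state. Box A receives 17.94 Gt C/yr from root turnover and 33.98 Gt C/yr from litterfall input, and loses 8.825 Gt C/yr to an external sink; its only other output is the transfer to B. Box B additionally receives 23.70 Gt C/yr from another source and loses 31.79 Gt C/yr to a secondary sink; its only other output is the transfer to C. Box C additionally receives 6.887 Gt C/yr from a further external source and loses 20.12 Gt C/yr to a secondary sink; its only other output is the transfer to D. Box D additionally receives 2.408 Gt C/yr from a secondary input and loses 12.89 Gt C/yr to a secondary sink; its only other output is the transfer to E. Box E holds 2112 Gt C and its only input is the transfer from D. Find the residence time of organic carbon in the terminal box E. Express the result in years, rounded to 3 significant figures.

Box A: F(A→B) = (17.94 + 33.98) − 8.825 = 43.095 Gt C/yr.
Box B: F(B→C) = (43.095 + 23.70) − 31.79 = 35.005 Gt C/yr.
Box C: F(C→D) = (35.005 + 6.887) − 20.12 = 21.772 Gt C/yr.
Box D: F(D→E) = (21.772 + 2.408) − 12.89 = 11.290 Gt C/yr.
Box E throughput = its input = 11.290 Gt C/yr; τ = 2112 / 11.290 = 187.1 yr.

187 yr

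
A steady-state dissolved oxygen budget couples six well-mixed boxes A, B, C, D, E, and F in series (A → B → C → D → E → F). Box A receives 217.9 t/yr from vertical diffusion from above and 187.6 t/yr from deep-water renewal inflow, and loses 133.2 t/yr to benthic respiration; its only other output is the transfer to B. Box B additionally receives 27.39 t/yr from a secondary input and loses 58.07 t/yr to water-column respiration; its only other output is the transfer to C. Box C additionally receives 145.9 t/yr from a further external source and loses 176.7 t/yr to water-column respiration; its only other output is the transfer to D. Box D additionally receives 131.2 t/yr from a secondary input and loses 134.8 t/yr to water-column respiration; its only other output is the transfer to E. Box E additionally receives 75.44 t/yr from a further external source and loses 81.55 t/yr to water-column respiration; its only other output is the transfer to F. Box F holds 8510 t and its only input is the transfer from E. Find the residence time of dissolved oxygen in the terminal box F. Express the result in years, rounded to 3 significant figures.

42.3 yr

Box A: F(A→B) = (217.9 + 187.6) − 133.2 = 272.30 t/yr.
Box B: F(B→C) = (272.30 + 27.39) − 58.07 = 241.62 t/yr.
Box C: F(C→D) = (241.62 + 145.9) − 176.7 = 210.82 t/yr.
Box D: F(D→E) = (210.82 + 131.2) − 134.8 = 207.22 t/yr.
Box E: F(E→F) = (207.22 + 75.44) − 81.55 = 201.11 t/yr.
Box F throughput = its input = 201.11 t/yr; τ = 8510 / 201.11 = 42.32 yr.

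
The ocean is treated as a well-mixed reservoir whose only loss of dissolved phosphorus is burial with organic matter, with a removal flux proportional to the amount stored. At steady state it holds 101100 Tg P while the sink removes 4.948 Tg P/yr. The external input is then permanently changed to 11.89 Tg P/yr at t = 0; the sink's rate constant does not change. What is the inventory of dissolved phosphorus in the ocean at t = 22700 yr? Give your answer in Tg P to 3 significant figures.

τ = M₀/F₀ = 101100/4.948 = 20430 yr; rate constant k = 1/τ.
New steady state M_∞ = F₁/k = F₁·τ = 11.89 × 20430 = 242940 Tg P.
M(t) = M_∞ + (M₀ − M_∞)·e^(−t/τ); t/τ = 22700/20430 = 1.111, so e^(−t/τ) = 0.3292.
M(t) = 242940 − 141800 × 0.3292 = 196240 Tg P.

196000 Tg P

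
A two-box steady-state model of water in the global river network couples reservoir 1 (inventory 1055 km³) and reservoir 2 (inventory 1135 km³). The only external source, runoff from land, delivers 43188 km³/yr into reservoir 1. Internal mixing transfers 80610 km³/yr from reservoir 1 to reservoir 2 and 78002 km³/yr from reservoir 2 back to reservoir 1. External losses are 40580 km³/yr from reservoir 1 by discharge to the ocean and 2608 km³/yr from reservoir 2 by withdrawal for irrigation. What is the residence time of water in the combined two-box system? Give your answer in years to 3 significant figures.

0.0507 yr

Treat the two boxes together as one reservoir: the mixing fluxes between them are internal recycling, so τ = ΣM / Σ(external losses).
M_total = 1055 + 1135 = 2190.0 km³.
ΣF_external_out = 40580 + 2608 = 43188 km³/yr.
τ = M_total / ΣF_ext = 2190.0 / 43188 = 0.05071 yr.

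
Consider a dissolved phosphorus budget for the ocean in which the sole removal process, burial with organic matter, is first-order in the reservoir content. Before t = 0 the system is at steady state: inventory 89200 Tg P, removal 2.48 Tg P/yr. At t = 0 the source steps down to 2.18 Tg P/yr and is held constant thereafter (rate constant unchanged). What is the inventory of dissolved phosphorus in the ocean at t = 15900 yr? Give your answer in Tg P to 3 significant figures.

Residence time τ = M₀/F₀ = 35970 yr. The eventual steady state is M_∞ = M₀·(F₁/F₀) = 89200 × 2.18/2.48 = 78410 Tg P.
The anomaly ΔM(t) = M(t) − M_∞ decays as ΔM₀·e^(−t/τ) with ΔM₀ = 89200 − 78410 = 10790 Tg P.
At t = 15900 yr, e^(−t/τ) = e^(−0.4421) = 0.6427, so ΔM = 6935 Tg P and M = 78410 + 6935 = 85345 Tg P.

85300 Tg P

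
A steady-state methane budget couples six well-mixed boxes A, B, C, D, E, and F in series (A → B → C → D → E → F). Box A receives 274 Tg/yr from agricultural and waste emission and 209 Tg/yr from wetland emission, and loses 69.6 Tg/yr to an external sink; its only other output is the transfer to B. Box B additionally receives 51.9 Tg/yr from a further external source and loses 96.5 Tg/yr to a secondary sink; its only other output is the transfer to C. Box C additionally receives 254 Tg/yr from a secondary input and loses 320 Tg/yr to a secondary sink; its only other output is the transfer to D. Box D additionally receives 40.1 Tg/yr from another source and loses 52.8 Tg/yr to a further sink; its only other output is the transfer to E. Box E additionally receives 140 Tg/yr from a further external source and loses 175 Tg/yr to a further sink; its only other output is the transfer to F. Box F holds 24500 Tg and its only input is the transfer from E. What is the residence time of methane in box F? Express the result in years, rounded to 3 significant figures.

Box A: F(A→B) = (274 + 209) − 69.6 = 413.40 Tg/yr.
Box B: F(B→C) = (413.40 + 51.9) − 96.5 = 368.80 Tg/yr.
Box C: F(C→D) = (368.80 + 254) − 320 = 302.80 Tg/yr.
Box D: F(D→E) = (302.80 + 40.1) − 52.8 = 290.10 Tg/yr.
Box E: F(E→F) = (290.10 + 140) − 175 = 255.10 Tg/yr.
Box F throughput = its input = 255.10 Tg/yr; τ = 24500 / 255.10 = 96.04 yr.

96.0 yr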